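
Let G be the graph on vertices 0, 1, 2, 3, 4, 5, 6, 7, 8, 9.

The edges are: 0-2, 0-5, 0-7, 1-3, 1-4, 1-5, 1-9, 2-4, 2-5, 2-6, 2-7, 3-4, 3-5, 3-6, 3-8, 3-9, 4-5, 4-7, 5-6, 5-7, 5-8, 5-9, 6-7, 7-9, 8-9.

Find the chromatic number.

2, 4, 5, 7 form a clique, so at least 4 colors are needed.
4 colors suffice: 0=yellow, 1=green, 2=green, 3=blue, 4=yellow, 5=red, 6=yellow, 7=blue, 8=green, 9=yellow. No two adjacent vertices share a color.

4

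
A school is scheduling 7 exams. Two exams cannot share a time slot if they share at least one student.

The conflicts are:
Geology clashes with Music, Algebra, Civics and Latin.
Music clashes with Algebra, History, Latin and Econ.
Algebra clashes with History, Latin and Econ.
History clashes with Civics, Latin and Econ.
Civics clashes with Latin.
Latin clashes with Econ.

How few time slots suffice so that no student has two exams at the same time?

Music, Algebra, History, Latin, Econ pairwise conflict, so at least 5 time slots are needed.
A valid assignment using 5 time slots: Geology=2, Music=3, Algebra=4, History=2, Civics=3, Latin=1, Econ=5. Every pair that conflicts lands in different time slots.

5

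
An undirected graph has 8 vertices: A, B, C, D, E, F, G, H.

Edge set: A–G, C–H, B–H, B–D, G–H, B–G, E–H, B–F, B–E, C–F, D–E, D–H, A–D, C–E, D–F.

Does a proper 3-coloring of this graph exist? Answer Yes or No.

No

B, D, E, H form a clique, so at least 4 colors are needed.
So 3 colors are not enough.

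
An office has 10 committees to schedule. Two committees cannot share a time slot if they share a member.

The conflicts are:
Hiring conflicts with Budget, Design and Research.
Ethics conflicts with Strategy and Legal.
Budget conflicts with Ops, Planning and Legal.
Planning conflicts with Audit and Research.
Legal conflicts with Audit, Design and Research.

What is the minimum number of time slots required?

2

Hiring and Design conflict, so at least 2 time slots are needed.
2 time slots suffice: time slot 1 → {Hiring, Strategy, Ops, Planning, Legal}; time slot 2 → {Ethics, Budget, Audit, Design, Research}. No two conflicting committees share a time slot.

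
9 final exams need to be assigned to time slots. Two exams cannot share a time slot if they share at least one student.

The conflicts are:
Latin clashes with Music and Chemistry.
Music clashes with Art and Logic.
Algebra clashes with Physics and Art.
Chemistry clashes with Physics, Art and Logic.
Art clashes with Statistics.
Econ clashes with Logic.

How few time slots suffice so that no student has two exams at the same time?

Algebra and Physics conflict, so at least 2 time slots are needed.
2 time slots suffice: Latin=2, Music=1, Algebra=1, Chemistry=1, Physics=2, Art=2, Statistics=1, Econ=1, Logic=2. No two conflicting exams share a time slot.

2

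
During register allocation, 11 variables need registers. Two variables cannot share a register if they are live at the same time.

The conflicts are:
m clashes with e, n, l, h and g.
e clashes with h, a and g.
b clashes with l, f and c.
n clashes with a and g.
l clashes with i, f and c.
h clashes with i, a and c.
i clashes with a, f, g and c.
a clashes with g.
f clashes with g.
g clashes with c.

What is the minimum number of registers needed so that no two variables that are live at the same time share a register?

l, i, c are mutually in conflict, so at least 3 registers are needed.
3 registers suffice: register 1 → {l, h, g}; register 2 → {e, b, n, i}; register 3 → {m, a, f, c}. Each listed conflict is separated.

3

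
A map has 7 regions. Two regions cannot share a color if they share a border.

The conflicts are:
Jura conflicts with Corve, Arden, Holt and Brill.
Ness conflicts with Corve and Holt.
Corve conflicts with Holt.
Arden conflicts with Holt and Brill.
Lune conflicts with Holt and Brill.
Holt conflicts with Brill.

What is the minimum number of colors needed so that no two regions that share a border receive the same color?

Jura, Arden, Holt, Brill pairwise conflict, so at least 4 colors are needed.
One proper 4-coloring: Jura=3, Ness=3, Corve=2, Arden=4, Lune=3, Holt=1, Brill=2. Each listed conflict is separated.

4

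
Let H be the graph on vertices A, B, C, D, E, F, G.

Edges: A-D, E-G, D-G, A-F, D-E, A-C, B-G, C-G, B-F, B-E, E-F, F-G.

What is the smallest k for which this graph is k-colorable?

4

B, E, F, G form a clique, so at least 4 colors are needed.
A valid assignment using 4 colors: A=red, B=yellow, C=blue, D=blue, E=green, F=blue, G=red. Every edge joins two different colors.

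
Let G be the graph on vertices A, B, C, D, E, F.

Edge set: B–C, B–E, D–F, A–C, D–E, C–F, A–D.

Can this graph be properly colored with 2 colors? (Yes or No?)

The cycle E-D-F-C-B-E has odd length 5, so it cannot be 2-colored; at least 3 colors are needed.
So 2 colors are not enough.

No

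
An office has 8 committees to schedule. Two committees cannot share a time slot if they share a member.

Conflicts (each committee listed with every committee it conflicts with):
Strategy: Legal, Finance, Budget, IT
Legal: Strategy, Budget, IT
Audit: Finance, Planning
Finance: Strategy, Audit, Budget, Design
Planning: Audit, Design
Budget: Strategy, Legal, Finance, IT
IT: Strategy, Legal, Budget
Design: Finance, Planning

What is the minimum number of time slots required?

Strategy, Legal, Budget, IT are mutually in conflict, so at least 4 time slots are needed.
4 time slots suffice: time slot 1 → {Legal, Finance, Planning}; time slot 2 → {Strategy, Audit, Design}; time slot 3 → {Budget}; time slot 4 → {IT}. Every pair that conflicts lands in different time slots.

4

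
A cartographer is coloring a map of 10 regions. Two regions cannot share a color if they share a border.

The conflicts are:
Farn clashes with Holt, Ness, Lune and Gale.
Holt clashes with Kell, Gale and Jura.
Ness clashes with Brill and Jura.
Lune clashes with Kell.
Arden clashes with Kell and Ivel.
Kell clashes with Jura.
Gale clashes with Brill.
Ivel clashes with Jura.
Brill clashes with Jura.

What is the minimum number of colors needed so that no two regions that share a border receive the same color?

3

Holt, Kell, Jura all conflict with each other, so at least 3 colors are needed.
One proper 3-coloring: Farn=1, Holt=3, Ness=2, Lune=3, Arden=1, Kell=2, Gale=2, Ivel=2, Brill=3, Jura=1. Every pair that conflicts lands in different colors.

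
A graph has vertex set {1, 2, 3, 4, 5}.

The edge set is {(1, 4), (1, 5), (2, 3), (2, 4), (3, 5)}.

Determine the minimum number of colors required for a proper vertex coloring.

3

The cycle 5-3-2-4-1-5 has odd length 5, so it cannot be 2-colored; at least 3 colors are needed.
A valid assignment using 3 colors: 1=blue, 2=red, 3=blue, 4=green, 5=red. Each edge has distinct colors on its endpoints.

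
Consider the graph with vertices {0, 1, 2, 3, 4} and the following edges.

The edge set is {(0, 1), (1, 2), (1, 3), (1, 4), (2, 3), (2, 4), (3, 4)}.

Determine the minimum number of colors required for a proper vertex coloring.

1, 2, 3, 4 form a clique, so at least 4 colors are needed.
4 colors suffice: 0=blue, 1=red, 2=blue, 3=green, 4=yellow. Every edge joins two different colors.

4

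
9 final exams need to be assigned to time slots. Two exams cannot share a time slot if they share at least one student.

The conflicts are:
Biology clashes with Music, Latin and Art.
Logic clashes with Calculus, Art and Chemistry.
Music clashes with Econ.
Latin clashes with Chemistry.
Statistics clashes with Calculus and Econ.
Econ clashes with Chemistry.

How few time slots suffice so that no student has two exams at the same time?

The cycle Calculus-Statistics-Econ-Chemistry-Logic-Calculus has odd length 5, so it cannot be 2-colored; at least 3 time slots are needed.
Using 3 time slots: Biology=1, Logic=1, Music=2, Latin=3, Statistics=3, Calculus=2, Art=2, Econ=1, Chemistry=2. No two conflicting exams share a time slot.

3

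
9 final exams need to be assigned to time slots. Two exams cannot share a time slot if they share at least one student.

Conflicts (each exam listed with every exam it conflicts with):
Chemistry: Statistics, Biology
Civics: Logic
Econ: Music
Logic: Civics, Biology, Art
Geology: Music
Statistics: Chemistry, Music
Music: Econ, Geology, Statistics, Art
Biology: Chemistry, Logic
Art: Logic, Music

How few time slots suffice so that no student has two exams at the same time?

Geology and Music conflict, so at least 2 time slots are needed.
2 time slots suffice: Chemistry=1, Civics=2, Econ=2, Logic=1, Geology=2, Statistics=2, Music=1, Biology=2, Art=2. Each listed conflict is separated.

2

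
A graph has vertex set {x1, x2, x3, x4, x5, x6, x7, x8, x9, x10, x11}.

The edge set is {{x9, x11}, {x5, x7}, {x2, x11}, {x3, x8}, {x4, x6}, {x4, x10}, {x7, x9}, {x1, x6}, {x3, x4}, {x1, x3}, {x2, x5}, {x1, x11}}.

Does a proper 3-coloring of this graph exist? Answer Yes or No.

The chromatic number is 3. The cycle x2-x11-x9-x7-x5-x2 has odd length 5, so it cannot be 2-colored; at least 3 colors are needed.
3 colors suffice: color 1 → {x4, x7, x8, x11}; color 2 → {x1, x2, x9, x10}; color 3 → {x3, x5, x6}.
That is already a proper 3-coloring.

Yes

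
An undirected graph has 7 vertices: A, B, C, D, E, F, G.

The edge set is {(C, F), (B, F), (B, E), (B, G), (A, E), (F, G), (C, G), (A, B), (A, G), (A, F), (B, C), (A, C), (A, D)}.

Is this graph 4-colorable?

A, B, C, F, G form a clique, so at least 5 colors are needed.
So 4 colors are not enough.

No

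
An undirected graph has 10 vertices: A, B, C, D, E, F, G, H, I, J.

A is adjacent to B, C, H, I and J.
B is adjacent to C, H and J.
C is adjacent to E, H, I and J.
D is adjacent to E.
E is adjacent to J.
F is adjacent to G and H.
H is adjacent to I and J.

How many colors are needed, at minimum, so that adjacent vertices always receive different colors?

5

A, B, C, H, J are mutually adjacent (a clique of size 5), so at least 5 colors are needed.
A valid assignment using 5 colors: A=4, B=5, C=1, D=1, E=2, F=1, G=2, H=2, I=3, J=3. No two adjacent vertices share a color.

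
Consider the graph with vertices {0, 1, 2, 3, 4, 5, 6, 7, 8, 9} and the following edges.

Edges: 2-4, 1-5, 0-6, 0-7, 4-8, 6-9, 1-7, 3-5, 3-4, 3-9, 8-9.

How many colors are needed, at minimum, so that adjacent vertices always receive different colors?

3

The cycle 1-5-3-9-6-0-7-1 has odd length 7, so it cannot be 2-colored; at least 3 colors are needed.
A valid assignment using 3 colors: 0=green, 1=blue, 2=blue, 3=blue, 4=red, 5=red, 6=blue, 7=red, 8=blue, 9=red. Every edge joins two different colors.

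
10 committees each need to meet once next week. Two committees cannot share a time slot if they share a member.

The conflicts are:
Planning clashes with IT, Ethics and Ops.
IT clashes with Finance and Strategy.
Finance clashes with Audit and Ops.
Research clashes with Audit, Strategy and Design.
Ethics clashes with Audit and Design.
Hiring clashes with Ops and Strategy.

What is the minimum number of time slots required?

The cycle Ops-Planning-Ethics-Audit-Finance-Ops has odd length 5, so it cannot be 2-colored; at least 3 time slots are needed.
Using 3 time slots: Planning=2, IT=3, Finance=1, Research=2, Ethics=1, Audit=3, Hiring=2, Ops=3, Strategy=1, Design=3. No two conflicting committees share a time slot.

3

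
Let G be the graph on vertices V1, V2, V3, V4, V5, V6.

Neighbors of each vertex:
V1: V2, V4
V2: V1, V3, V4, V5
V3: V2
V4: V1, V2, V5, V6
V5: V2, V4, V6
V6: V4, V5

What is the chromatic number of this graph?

3

V4, V5, V6 are mutually adjacent, so at least 3 colors are needed.
3 colors suffice: V1=3, V2=2, V3=1, V4=1, V5=3, V6=2. Each edge has distinct colors on its endpoints.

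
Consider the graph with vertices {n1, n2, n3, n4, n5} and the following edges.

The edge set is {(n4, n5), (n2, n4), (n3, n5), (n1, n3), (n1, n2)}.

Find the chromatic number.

3

The cycle n3-n1-n2-n4-n5-n3 has odd length 5, so it cannot be 2-colored; at least 3 colors are needed.
3 colors suffice: color 1 → {n2, n3}; color 2 → {n1, n4}; color 3 → {n5}. No two adjacent vertices share a color.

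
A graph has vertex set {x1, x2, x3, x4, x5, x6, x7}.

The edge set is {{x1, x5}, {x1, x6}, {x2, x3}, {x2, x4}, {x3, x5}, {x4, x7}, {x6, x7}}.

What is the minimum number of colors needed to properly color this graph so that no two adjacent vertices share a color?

The cycle x7-x4-x2-x3-x5-x1-x6-x7 has odd length 7, so it cannot be 2-colored; at least 3 colors are needed.
3 colors suffice: x1=1, x2=2, x3=1, x4=1, x5=2, x6=3, x7=2. Each edge has distinct colors on its endpoints.

3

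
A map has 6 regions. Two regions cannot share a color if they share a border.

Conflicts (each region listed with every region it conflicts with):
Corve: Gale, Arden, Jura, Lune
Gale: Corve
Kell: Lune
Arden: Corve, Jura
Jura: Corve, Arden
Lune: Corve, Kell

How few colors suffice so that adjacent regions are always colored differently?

3

Corve, Arden, Jura are mutually in conflict, so at least 3 colors are needed.
3 colors suffice: color 1 → {Corve, Kell}; color 2 → {Gale, Arden, Lune}; color 3 → {Jura}. No two conflicting regions share a color.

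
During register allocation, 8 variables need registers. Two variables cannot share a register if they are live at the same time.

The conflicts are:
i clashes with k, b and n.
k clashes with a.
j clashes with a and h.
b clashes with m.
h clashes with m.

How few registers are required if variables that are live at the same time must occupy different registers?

3

The cycle i-b-m-h-j-a-k-i has odd length 7, so it cannot be 2-colored; at least 3 registers are needed.
3 registers suffice: register 1 → {i, a, h}; register 2 → {k, j, n, m}; register 3 → {b}. No two conflicting variables share a register.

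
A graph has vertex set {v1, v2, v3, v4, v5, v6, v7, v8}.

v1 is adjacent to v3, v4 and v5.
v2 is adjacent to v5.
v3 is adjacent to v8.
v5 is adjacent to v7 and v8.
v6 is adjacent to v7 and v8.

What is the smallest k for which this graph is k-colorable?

2

v5 and v7 are adjacent, so at least 2 colors are needed.
2 colors suffice: color 1 → {v3, v4, v5, v6}; color 2 → {v1, v2, v7, v8}. Every edge joins two different colors.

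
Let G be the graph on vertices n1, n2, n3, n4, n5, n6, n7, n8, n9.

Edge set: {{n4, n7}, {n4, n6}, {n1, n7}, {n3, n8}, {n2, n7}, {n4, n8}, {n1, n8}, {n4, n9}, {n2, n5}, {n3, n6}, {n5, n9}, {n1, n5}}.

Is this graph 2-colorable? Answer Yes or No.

The cycle n9-n5-n1-n8-n4-n9 has odd length 5, so it cannot be 2-colored; at least 3 colors are needed.
So 2 colors are not enough.

No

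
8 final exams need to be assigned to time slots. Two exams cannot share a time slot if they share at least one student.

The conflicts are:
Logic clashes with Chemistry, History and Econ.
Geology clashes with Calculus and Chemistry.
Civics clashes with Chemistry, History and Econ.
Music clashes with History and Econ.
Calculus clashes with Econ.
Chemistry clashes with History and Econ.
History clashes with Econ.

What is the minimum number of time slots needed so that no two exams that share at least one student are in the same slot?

Logic, Chemistry, History, Econ all conflict with each other, so at least 4 time slots are needed.
4 time slots suffice: Logic=4, Geology=1, Civics=4, Music=2, Calculus=2, Chemistry=2, History=3, Econ=1. No two conflicting exams share a time slot.

4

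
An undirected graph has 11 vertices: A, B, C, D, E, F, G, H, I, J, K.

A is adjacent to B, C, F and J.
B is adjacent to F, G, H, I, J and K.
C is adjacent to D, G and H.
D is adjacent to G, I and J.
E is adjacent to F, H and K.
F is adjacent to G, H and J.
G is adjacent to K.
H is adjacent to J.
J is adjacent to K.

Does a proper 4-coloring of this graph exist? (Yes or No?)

Yes

The chromatic number is 4. A, B, F, J are mutually adjacent (a clique of size 4), so at least 4 colors are needed.
4 colors suffice: color 1 → {B, D, E}; color 2 → {C, F, I, K}; color 3 → {G, J}; color 4 → {A, H}.
That is already a proper 4-coloring.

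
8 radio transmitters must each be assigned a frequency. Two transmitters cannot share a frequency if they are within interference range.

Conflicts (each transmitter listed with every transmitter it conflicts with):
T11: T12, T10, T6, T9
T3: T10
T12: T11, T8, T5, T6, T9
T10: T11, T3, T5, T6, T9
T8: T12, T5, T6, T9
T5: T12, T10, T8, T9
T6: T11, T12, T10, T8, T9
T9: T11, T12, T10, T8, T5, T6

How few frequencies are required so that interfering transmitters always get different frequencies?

T11, T10, T6, T9 all conflict with each other, so at least 4 frequencies are needed.
4 frequencies suffice: frequency 1 → {T3, T9}; frequency 2 → {T5, T6}; frequency 3 → {T12, T10}; frequency 4 → {T11, T8}. Each listed conflict is separated.

4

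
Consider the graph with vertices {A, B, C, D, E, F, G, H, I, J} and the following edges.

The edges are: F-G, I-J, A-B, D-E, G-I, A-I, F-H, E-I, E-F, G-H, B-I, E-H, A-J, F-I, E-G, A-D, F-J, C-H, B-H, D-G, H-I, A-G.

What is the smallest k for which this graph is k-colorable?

5

E, F, G, H, I are pairwise adjacent (a clique of size 5), so at least 5 colors are needed.
A valid assignment using 5 colors: A=blue, B=green, C=red, D=red, E=yellow, F=purple, G=green, H=blue, I=red, J=green. Each edge has distinct colors on its endpoints.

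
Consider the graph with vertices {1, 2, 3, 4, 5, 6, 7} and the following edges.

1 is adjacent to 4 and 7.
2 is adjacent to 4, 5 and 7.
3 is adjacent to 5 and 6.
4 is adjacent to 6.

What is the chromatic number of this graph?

The cycle 2-5-3-6-4-2 has odd length 5, so it cannot be 2-colored; at least 3 colors are needed.
3 colors suffice: color a → {1, 2, 3}; color b → {4, 5, 7}; color c → {6}. Every edge joins two different colors.

3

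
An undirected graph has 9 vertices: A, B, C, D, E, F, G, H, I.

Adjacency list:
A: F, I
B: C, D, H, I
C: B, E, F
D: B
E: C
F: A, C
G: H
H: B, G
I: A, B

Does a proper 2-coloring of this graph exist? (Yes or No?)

The cycle A-F-C-B-I-A has odd length 5, so it cannot be 2-colored; at least 3 colors are needed.
So 2 colors are not enough.

No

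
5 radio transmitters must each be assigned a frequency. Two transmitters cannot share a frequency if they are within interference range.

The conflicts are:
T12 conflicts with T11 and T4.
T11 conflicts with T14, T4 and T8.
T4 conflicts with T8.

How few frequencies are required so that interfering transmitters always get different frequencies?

3

T11, T4, T8 pairwise conflict, so at least 3 frequencies are needed.
3 frequencies suffice: frequency 1 → {T11}; frequency 2 → {T14, T4}; frequency 3 → {T12, T8}. Every pair that conflicts lands in different frequencies.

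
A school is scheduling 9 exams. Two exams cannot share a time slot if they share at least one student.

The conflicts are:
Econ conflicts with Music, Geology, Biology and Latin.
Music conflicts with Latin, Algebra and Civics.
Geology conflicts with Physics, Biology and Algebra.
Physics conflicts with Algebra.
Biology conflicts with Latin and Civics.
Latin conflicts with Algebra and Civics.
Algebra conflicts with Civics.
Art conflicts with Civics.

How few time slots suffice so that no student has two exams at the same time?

4

Music, Latin, Algebra, Civics are mutually in conflict, so at least 4 time slots are needed.
Using 4 time slots: Econ=2, Music=4, Geology=1, Physics=3, Biology=4, Latin=1, Algebra=2, Art=1, Civics=3. Each listed conflict is separated.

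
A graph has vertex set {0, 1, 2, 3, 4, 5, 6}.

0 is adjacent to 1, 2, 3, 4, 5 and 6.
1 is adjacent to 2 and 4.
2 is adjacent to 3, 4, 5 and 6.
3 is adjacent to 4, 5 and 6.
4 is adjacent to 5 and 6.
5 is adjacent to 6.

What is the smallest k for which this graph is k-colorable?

6

0, 2, 3, 4, 5, 6 are pairwise adjacent (a clique of size 6), so at least 6 colors are needed.
6 colors suffice: color a → {4}; color b → {0}; color c → {2}; color d → {1, 3}; color e → {6}; color f → {5}. No two adjacent vertices share a color.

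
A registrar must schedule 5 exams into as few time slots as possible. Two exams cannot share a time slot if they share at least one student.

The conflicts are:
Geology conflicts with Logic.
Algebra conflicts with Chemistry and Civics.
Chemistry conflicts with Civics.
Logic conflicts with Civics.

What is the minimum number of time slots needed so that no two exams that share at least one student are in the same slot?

Algebra, Chemistry, Civics all conflict with each other, so at least 3 time slots are needed.
Using 3 time slots: Geology=1, Algebra=2, Chemistry=3, Logic=2, Civics=1. Each listed conflict is separated.

3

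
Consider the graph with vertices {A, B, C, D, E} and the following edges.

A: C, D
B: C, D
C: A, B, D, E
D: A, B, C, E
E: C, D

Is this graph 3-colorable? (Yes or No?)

Yes

The chromatic number is 3. A, C, D are pairwise adjacent, so at least 3 colors are needed.
3 colors suffice: A=3, B=3, C=2, D=1, E=3.
That is already a proper 3-coloring.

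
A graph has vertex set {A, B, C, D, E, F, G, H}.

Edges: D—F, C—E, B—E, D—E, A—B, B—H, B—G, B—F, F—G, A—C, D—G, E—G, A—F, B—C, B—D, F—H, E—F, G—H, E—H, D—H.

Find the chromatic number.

6

B, D, E, F, G, H are mutually adjacent (a clique of size 6), so at least 6 colors are needed.
A valid assignment using 6 colors: A=2, B=1, C=3, D=5, E=2, F=3, G=4, H=6. Each edge has distinct colors on its endpoints.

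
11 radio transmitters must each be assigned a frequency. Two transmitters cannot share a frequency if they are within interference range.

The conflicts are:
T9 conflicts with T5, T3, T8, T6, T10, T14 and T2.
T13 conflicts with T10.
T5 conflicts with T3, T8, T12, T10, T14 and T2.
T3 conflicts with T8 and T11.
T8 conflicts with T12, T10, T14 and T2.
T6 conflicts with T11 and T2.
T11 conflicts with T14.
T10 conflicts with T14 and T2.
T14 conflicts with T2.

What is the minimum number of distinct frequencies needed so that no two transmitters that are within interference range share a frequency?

T9, T5, T8, T10, T14, T2 all conflict with each other, so at least 6 frequencies are needed.
6 frequencies suffice: frequency 1 → {T9, T13, T12, T11}; frequency 2 → {T5, T6}; frequency 3 → {T8}; frequency 4 → {T3, T14}; frequency 5 → {T10}; frequency 6 → {T2}. Each listed conflict is separated.

6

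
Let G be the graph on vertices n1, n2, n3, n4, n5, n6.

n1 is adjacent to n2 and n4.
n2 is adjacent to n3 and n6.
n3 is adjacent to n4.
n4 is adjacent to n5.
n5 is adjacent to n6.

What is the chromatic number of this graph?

The cycle n6-n2-n1-n4-n5-n6 has odd length 5, so it cannot be 2-colored; at least 3 colors are needed.
3 colors suffice: color 1 → {n2, n4}; color 2 → {n1, n3, n5}; color 3 → {n6}. No two adjacent vertices share a color.

3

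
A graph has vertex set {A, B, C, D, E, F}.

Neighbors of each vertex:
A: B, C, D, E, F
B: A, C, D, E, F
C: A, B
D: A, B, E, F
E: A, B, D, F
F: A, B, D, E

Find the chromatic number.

A, B, D, E, F are pairwise adjacent (a clique of size 5), so at least 5 colors are needed.
5 colors suffice: A=2, B=1, C=3, D=4, E=5, F=3. No two adjacent vertices share a color.

5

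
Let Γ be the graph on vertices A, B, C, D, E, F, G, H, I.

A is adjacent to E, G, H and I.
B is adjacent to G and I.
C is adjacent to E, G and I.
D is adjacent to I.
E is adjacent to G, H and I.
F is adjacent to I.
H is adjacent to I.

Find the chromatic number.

A, E, H, I are mutually adjacent (a clique of size 4), so at least 4 colors are needed.
4 colors suffice: A=green, B=blue, C=green, D=blue, E=blue, F=blue, G=red, H=yellow, I=red. No two adjacent vertices share a color.

4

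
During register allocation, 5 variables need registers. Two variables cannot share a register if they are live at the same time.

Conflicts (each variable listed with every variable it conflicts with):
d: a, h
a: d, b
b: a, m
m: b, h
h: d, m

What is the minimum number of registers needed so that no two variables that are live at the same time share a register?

3

The cycle d-h-m-b-a-d has odd length 5, so it cannot be 2-colored; at least 3 registers are needed.
3 registers suffice: register 1 → {d, m}; register 2 → {a, h}; register 3 → {b}. Each listed conflict is separated.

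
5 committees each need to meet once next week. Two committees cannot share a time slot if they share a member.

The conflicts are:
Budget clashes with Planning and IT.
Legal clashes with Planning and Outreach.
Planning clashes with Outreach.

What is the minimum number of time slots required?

Legal, Planning, Outreach pairwise conflict, so at least 3 time slots are needed.
Using 3 time slots: Budget=2, Legal=2, Planning=1, IT=1, Outreach=3. Each listed conflict is separated.

3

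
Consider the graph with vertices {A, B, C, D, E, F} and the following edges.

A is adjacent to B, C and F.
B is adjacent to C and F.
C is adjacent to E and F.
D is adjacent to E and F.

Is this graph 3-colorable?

No

A, B, C, F form a clique, so at least 4 colors are needed.
So 3 colors are not enough.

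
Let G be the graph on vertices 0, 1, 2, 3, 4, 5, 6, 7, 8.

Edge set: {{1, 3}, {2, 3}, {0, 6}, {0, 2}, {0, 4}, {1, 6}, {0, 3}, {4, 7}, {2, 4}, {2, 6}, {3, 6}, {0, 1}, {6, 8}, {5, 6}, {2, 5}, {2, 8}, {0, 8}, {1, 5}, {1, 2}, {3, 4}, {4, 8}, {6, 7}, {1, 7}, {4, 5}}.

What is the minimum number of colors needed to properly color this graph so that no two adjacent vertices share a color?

5

0, 1, 2, 3, 6 are pairwise adjacent (a clique of size 5), so at least 5 colors are needed.
One proper 5-coloring: 0=yellow, 1=green, 2=blue, 3=purple, 4=red, 5=yellow, 6=red, 7=blue, 8=green. Every edge joins two different colors.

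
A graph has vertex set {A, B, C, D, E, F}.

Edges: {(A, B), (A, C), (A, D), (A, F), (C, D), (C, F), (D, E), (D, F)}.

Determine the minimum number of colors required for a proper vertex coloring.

4

A, C, D, F form a clique, so at least 4 colors are needed.
4 colors suffice: color 1 → {A, E}; color 2 → {B, D}; color 3 → {C}; color 4 → {F}. Every edge joins two different colors.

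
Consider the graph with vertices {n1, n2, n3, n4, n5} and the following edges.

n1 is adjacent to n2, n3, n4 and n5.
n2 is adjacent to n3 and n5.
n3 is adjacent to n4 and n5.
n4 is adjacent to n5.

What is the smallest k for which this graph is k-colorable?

n1, n3, n4, n5 form a clique, so at least 4 colors are needed.
4 colors suffice: n1=3, n2=4, n3=2, n4=4, n5=1. Each edge has distinct colors on its endpoints.

4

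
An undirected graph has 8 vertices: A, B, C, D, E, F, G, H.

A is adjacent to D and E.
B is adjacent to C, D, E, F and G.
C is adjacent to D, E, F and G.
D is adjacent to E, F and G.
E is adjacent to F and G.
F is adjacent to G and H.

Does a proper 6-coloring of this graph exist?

Yes

The chromatic number is 6. B, C, D, E, F, G are mutually adjacent (a clique of size 6), so at least 6 colors are needed.
A valid assignment using 6 colors: A=1, B=6, C=4, D=2, E=3, F=1, G=5, H=2.
That is already a proper 6-coloring.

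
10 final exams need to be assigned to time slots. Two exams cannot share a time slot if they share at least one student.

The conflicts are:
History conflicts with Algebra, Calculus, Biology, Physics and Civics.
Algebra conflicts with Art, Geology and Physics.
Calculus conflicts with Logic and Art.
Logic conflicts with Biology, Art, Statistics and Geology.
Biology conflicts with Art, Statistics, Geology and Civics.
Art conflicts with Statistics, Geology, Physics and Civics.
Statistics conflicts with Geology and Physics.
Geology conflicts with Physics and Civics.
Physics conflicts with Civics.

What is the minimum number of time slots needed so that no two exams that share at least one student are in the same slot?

5

Logic, Biology, Art, Statistics, Geology all conflict with each other, so at least 5 time slots are needed.
5 time slots suffice: time slot 1 → {History, Art}; time slot 2 → {Calculus, Geology}; time slot 3 → {Biology, Physics}; time slot 4 → {Algebra, Logic, Civics}; time slot 5 → {Statistics}. No two conflicting exams share a time slot.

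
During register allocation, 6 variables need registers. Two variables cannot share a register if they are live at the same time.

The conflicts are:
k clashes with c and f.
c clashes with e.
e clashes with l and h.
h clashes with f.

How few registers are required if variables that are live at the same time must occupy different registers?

The cycle h-e-c-k-f-h has odd length 5, so it cannot be 2-colored; at least 3 registers are needed.
Using 3 registers: k=3, c=2, e=1, l=2, h=2, f=1. Each listed conflict is separated.

3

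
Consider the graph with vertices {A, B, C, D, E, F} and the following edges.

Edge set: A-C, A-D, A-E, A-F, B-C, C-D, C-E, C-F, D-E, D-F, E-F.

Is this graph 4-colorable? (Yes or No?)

A, C, D, E, F are pairwise adjacent (a clique of size 5), so at least 5 colors are needed.
So 4 colors are not enough.

No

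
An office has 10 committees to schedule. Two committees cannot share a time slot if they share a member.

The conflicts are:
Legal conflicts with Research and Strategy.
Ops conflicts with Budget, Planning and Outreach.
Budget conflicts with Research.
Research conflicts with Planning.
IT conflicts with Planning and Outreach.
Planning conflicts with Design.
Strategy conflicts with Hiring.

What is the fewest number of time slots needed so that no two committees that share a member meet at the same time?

Legal and Research conflict, so at least 2 time slots are needed.
2 time slots suffice: time slot 1 → {Legal, Budget, Planning, Outreach, Hiring}; time slot 2 → {Ops, Research, IT, Design, Strategy}. Every pair that conflicts lands in different time slots.

2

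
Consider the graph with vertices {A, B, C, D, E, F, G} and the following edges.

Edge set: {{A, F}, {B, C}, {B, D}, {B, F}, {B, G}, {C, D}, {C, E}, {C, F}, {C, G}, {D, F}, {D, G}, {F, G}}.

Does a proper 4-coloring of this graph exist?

B, C, D, F, G are mutually adjacent (a clique of size 5), so at least 5 colors are needed.
So 4 colors are not enough.

No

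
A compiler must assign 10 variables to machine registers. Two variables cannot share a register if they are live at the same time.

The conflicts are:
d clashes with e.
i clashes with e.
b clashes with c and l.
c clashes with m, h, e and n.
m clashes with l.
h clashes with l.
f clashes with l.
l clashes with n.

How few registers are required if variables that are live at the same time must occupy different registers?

2

c and e conflict, so at least 2 registers are needed.
2 registers suffice: register 1 → {d, i, c, l}; register 2 → {b, m, h, f, e, n}. No two conflicting variables share a register.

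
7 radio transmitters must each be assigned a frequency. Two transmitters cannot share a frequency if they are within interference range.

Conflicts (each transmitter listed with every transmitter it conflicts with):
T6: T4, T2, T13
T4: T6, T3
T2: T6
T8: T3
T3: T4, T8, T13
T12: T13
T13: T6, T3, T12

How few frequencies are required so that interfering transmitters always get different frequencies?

T6 and T4 conflict, so at least 2 frequencies are needed.
2 frequencies suffice: frequency 1 → {T4, T2, T8, T13}; frequency 2 → {T6, T3, T12}. Every pair that conflicts lands in different frequencies.

2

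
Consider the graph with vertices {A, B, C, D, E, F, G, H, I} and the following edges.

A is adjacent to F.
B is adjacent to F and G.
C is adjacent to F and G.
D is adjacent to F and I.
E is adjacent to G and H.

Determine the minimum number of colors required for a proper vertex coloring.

A and F are adjacent, so at least 2 colors are needed.
A valid assignment using 2 colors: A=2, B=2, C=2, D=2, E=2, F=1, G=1, H=1, I=1. Each edge has distinct colors on its endpoints.

2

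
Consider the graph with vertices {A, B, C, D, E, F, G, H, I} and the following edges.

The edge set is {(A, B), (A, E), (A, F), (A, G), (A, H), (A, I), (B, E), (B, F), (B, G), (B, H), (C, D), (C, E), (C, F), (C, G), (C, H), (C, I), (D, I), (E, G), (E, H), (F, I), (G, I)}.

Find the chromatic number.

4

A, B, E, H are pairwise adjacent (a clique of size 4), so at least 4 colors are needed.
One proper 4-coloring: A=red, B=blue, C=red, D=green, E=green, F=green, G=yellow, H=yellow, I=blue. Each edge has distinct colors on its endpoints.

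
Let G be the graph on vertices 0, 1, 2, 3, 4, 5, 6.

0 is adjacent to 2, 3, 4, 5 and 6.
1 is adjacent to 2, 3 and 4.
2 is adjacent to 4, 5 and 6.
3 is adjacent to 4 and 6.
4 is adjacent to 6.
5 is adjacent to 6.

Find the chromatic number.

0, 3, 4, 6 are mutually adjacent (a clique of size 4), so at least 4 colors are needed.
4 colors suffice: color red → {0, 1}; color blue → {4, 5}; color green → {6}; color yellow → {2, 3}. Every edge joins two different colors.

4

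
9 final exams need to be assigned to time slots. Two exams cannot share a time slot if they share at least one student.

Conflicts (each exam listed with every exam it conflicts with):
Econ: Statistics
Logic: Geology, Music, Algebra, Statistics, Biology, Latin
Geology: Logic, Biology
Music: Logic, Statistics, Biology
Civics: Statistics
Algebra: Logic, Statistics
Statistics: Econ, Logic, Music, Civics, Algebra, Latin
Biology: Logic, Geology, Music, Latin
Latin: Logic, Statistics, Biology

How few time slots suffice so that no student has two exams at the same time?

3

Logic, Geology, Biology pairwise conflict, so at least 3 time slots are needed.
3 time slots suffice: time slot 1 → {Statistics, Biology}; time slot 2 → {Econ, Logic, Civics}; time slot 3 → {Geology, Music, Algebra, Latin}. No two conflicting exams share a time slot.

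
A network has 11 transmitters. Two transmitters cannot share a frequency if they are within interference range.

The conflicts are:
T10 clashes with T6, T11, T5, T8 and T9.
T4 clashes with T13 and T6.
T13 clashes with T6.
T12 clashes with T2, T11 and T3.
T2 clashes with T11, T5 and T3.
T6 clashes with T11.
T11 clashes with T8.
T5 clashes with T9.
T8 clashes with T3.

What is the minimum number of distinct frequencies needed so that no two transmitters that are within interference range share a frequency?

3

T4, T13, T6 pairwise conflict, so at least 3 frequencies are needed.
A valid assignment using 3 frequencies: T10=2, T4=1, T13=2, T12=3, T2=2, T6=3, T11=1, T5=1, T8=3, T3=1, T9=3. No two conflicting transmitters share a frequency.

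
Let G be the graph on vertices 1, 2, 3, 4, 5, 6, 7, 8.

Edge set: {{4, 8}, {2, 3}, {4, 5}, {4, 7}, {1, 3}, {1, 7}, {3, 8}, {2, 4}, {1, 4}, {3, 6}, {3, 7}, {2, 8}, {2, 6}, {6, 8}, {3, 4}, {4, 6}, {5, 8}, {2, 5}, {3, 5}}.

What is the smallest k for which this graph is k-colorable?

2, 3, 4, 6, 8 are mutually adjacent (a clique of size 5), so at least 5 colors are needed.
One proper 5-coloring: 1=green, 2=yellow, 3=blue, 4=red, 5=purple, 6=purple, 7=yellow, 8=green. Every edge joins two different colors.

5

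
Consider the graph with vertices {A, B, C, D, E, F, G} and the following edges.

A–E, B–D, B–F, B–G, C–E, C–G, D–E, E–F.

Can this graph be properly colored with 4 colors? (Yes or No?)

Yes

The chromatic number is 3. The cycle D-B-G-C-E-D has odd length 5, so it cannot be 2-colored; at least 3 colors are needed.
One proper 3-coloring: A=2, B=1, C=3, D=2, E=1, F=2, G=2.
Since 4 ≥ 3, a proper 4-coloring certainly exists.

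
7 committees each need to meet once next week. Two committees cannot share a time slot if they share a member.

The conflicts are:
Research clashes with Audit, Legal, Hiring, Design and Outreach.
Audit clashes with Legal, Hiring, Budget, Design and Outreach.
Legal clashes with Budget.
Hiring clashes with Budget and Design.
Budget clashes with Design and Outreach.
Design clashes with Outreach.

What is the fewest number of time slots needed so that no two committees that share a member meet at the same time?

4

Audit, Hiring, Budget, Design are mutually in conflict, so at least 4 time slots are needed.
Using 4 time slots: Research=2, Audit=1, Legal=3, Hiring=4, Budget=2, Design=3, Outreach=4. Each listed conflict is separated.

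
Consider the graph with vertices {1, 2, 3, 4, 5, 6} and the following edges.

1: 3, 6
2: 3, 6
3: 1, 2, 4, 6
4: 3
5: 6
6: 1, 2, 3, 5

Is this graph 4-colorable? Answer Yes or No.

Yes

The chromatic number is 3. 1, 3, 6 are mutually adjacent, so at least 3 colors are needed.
A valid assignment using 3 colors: 1=c, 2=c, 3=a, 4=b, 5=a, 6=b.
Since 4 ≥ 3, a proper 4-coloring certainly exists.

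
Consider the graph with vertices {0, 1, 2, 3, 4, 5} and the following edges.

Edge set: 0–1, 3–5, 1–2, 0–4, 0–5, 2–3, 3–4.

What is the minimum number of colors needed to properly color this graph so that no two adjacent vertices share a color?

The cycle 1-0-4-3-2-1 has odd length 5, so it cannot be 2-colored; at least 3 colors are needed.
3 colors suffice: 0=red, 1=blue, 2=green, 3=red, 4=blue, 5=blue. Every edge joins two different colors.

3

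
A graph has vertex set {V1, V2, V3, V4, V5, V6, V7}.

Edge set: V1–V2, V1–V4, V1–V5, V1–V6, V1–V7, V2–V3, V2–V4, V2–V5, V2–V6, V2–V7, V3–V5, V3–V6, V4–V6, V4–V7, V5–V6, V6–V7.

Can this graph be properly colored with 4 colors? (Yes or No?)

No

V1, V2, V4, V6, V7 are pairwise adjacent (a clique of size 5), so at least 5 colors are needed.
So 4 colors are not enough.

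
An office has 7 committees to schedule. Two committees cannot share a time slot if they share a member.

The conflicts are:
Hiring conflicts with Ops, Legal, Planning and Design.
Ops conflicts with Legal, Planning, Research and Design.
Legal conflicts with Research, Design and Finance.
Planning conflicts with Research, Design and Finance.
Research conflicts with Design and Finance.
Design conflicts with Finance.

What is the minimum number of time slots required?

4

Ops, Planning, Research, Design all conflict with each other, so at least 4 time slots are needed.
4 time slots suffice: time slot 1 → {Design}; time slot 2 → {Ops, Finance}; time slot 3 → {Hiring, Research}; time slot 4 → {Legal, Planning}. No two conflicting committees share a time slot.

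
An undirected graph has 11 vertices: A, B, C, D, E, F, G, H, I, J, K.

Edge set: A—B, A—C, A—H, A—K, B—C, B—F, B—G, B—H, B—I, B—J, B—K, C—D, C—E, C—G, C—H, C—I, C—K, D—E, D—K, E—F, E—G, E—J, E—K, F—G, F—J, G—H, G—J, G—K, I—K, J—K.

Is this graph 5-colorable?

Yes

The chromatic number is 4. B, C, G, H are pairwise adjacent (a clique of size 4), so at least 4 colors are needed.
4 colors suffice: color 1 → {B, E}; color 2 → {C, J}; color 3 → {F, H, K}; color 4 → {A, D, G, I}.
Since 5 ≥ 4, a proper 5-coloring certainly exists.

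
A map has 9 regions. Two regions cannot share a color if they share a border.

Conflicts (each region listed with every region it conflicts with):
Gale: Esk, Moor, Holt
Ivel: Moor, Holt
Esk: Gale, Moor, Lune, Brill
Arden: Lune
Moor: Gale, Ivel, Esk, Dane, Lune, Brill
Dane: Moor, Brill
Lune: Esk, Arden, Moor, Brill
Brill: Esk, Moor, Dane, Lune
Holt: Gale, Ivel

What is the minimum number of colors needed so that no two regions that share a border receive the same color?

4

Esk, Moor, Lune, Brill all conflict with each other, so at least 4 colors are needed.
4 colors suffice: color 1 → {Arden, Moor, Holt}; color 2 → {Gale, Ivel, Dane, Lune}; color 3 → {Esk}; color 4 → {Brill}. Every pair that conflicts lands in different colors.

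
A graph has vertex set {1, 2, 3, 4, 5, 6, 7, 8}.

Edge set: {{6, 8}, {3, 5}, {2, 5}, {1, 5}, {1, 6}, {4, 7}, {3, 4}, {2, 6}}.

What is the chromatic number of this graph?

2

1 and 6 are adjacent, so at least 2 colors are needed.
2 colors suffice: color a → {4, 5, 6}; color b → {1, 2, 3, 7, 8}. Every edge joins two different colors.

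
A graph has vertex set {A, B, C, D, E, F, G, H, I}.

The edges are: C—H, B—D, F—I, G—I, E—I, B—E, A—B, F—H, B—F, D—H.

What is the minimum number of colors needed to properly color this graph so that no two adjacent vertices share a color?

2

F and H are adjacent, so at least 2 colors are needed.
2 colors suffice: A=blue, B=red, C=blue, D=blue, E=blue, F=blue, G=blue, H=red, I=red. No two adjacent vertices share a color.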